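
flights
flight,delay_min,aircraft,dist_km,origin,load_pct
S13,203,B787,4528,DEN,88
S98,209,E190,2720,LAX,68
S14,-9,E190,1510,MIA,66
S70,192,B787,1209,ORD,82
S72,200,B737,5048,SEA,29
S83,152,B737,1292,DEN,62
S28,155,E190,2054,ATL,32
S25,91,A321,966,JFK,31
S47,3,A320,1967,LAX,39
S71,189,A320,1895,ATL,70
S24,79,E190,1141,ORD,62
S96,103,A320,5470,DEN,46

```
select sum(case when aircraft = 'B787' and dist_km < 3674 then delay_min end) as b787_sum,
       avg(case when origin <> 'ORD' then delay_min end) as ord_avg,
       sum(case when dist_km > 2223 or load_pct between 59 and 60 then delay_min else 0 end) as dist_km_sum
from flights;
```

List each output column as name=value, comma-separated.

b787_sum=192, ord_avg=129.6, dist_km_sum=715

[b787_sum: aircraft = 'B787' and dist_km < 3674]
flight=S13: ✗
flight=S98: ✗
flight=S14: ✗
flight=S70: ✓ → 192
flight=S72: ✗
flight=S83: ✗
flight=S28: ✗
flight=S25: ✗
flight=S47: ✗
flight=S71: ✗
flight=S24: ✗
flight=S96: ✗
b787_sum = 192
—
[ord_avg: origin <> 'ORD']
flight=S13: ✓ → 203
flight=S98: ✓ → 209
flight=S14: ✓ → -9
flight=S70: ✗
flight=S72: ✓ → 200
flight=S83: ✓ → 152
flight=S28: ✓ → 155
flight=S25: ✓ → 91
flight=S47: ✓ → 3
flight=S71: ✓ → 189
flight=S24: ✗
flight=S96: ✓ → 103
ord_avg = (203 + 209 + -9 + 200 + 152 + 155 + 91 + 3 + 189 + 103) / 10 = 129.6
—
[dist_km_sum: dist_km > 2223 or load_pct between 59 and 60]
flight=S13: ✓ → 203
flight=S98: ✓ → 209
flight=S14: ✗
flight=S70: ✗
flight=S72: ✓ → 200
flight=S83: ✗
flight=S28: ✗
flight=S25: ✗
flight=S47: ✗
flight=S71: ✗
flight=S24: ✗
flight=S96: ✓ → 103
dist_km_sum = 203 + 209 + 200 + 103 = 715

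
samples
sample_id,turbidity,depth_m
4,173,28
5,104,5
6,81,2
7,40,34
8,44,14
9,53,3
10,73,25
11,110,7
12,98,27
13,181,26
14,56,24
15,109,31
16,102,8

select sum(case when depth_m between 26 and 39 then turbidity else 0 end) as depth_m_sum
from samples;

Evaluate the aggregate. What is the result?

601

sample_id=4: ✓ → 173
sample_id=5: ✗
sample_id=6: ✗
sample_id=7: ✓ → 40
sample_id=8: ✗
sample_id=9: ✗
sample_id=10: ✗
sample_id=11: ✗
sample_id=12: ✓ → 98
sample_id=13: ✓ → 181
sample_id=14: ✗
sample_id=15: ✓ → 109
sample_id=16: ✗
depth_m_sum = 173 + 40 + 98 + 181 + 109 = 601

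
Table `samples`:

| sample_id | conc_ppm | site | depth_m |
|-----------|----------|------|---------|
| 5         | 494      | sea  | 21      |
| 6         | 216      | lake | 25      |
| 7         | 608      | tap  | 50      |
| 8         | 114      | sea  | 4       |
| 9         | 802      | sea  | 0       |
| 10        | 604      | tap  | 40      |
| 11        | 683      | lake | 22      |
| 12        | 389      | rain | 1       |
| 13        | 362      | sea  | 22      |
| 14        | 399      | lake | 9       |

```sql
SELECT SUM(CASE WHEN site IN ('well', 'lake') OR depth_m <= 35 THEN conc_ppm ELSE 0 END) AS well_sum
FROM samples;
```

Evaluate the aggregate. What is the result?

sample_id=5: ✓ → 494
sample_id=6: ✓ → 216
sample_id=7: ✗
sample_id=8: ✓ → 114
sample_id=9: ✓ → 802
sample_id=10: ✗
sample_id=11: ✓ → 683
sample_id=12: ✓ → 389
sample_id=13: ✓ → 362
sample_id=14: ✓ → 399
well_sum = 494 + 216 + 114 + 802 + 683 + 389 + 362 + 399 = 3459

3459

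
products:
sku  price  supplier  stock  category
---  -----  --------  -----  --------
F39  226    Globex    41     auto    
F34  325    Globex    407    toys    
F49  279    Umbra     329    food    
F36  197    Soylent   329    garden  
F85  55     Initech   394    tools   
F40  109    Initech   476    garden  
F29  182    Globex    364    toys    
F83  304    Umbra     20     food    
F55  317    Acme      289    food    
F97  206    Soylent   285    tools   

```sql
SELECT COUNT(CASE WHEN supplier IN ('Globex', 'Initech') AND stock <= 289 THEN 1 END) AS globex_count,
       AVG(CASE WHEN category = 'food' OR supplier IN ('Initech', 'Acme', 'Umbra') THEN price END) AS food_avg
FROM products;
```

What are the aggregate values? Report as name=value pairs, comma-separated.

globex_count=1, food_avg=212.8

[globex_count: supplier IN ('Globex', 'Initech') AND stock <= 289]
sku=F39: ✓ → 1
sku=F34: ✗
sku=F49: ✗
sku=F36: ✗
sku=F85: ✗
sku=F40: ✗
sku=F29: ✗
sku=F83: ✗
sku=F55: ✗
sku=F97: ✗
globex_count = COUNT(1) = 1
—
[food_avg: category = 'food' OR supplier IN ('Initech', 'Acme', 'Umbra')]
sku=F39: ✗
sku=F34: ✗
sku=F49: ✓ → 279
sku=F36: ✗
sku=F85: ✓ → 55
sku=F40: ✓ → 109
sku=F29: ✗
sku=F83: ✓ → 304
sku=F55: ✓ → 317
sku=F97: ✗
food_avg = (279 + 55 + 109 + 304 + 317) / 5 = 212.8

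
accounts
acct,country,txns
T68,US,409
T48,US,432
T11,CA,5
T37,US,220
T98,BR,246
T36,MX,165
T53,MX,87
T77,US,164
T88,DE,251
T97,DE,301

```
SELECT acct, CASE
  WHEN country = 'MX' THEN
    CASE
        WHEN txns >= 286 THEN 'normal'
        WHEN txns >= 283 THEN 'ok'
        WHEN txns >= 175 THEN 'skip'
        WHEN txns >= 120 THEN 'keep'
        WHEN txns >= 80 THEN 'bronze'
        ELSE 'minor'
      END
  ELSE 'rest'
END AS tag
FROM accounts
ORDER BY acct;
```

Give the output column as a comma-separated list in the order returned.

rest, keep, rest, rest, bronze, rest, rest, rest, rest, rest

acct=T11: country='CA' → outer ELSE → rest
acct=T36: country='MX' → inner[txns >= 120] → keep
acct=T37: country='US' → outer ELSE → rest
acct=T48: country='US' → outer ELSE → rest
acct=T53: country='MX' → inner[txns >= 80] → bronze
acct=T68: country='US' → outer ELSE → rest
acct=T77: country='US' → outer ELSE → rest
acct=T88: country='DE' → outer ELSE → rest
acct=T97: country='DE' → outer ELSE → rest
acct=T98: country='BR' → outer ELSE → rest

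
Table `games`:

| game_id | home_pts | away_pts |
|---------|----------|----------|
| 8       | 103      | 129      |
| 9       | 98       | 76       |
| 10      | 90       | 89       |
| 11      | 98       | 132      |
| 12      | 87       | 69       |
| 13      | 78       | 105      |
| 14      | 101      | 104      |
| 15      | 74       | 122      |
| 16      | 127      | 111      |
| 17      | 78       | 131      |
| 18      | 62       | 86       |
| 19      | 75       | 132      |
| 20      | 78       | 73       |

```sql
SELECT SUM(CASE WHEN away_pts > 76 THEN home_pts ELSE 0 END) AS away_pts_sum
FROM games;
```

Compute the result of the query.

game_id=8: ✓ → 103
game_id=9: ✗
game_id=10: ✓ → 90
game_id=11: ✓ → 98
game_id=12: ✗
game_id=13: ✓ → 78
game_id=14: ✓ → 101
game_id=15: ✓ → 74
game_id=16: ✓ → 127
game_id=17: ✓ → 78
game_id=18: ✓ → 62
game_id=19: ✓ → 75
game_id=20: ✗
away_pts_sum = 103 + 90 + 98 + 78 + 101 + 74 + 127 + 78 + 62 + 75 = 886

886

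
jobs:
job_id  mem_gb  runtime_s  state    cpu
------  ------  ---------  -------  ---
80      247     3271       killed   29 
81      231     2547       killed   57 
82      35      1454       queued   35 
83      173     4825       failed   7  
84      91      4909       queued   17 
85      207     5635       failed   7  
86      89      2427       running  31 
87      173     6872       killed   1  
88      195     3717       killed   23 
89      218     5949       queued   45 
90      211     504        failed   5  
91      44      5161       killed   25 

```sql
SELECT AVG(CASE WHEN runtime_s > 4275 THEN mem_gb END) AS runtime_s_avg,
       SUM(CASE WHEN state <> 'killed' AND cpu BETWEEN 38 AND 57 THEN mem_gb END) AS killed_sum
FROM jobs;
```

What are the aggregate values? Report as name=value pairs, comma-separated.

[runtime_s_avg: runtime_s > 4275]
job_id=80: ✗
job_id=81: ✗
job_id=82: ✗
job_id=83: ✓ → 173
job_id=84: ✓ → 91
job_id=85: ✓ → 207
job_id=86: ✗
job_id=87: ✓ → 173
job_id=88: ✗
job_id=89: ✓ → 218
job_id=90: ✗
job_id=91: ✓ → 44
runtime_s_avg = (173 + 91 + 207 + 173 + 218 + 44) / 6 = 151
—
[killed_sum: state <> 'killed' AND cpu BETWEEN 38 AND 57]
job_id=80: ✗
job_id=81: ✗
job_id=82: ✗
job_id=83: ✗
job_id=84: ✗
job_id=85: ✗
job_id=86: ✗
job_id=87: ✗
job_id=88: ✗
job_id=89: ✓ → 218
job_id=90: ✗
job_id=91: ✗
killed_sum = 218

runtime_s_avg=151, killed_sum=218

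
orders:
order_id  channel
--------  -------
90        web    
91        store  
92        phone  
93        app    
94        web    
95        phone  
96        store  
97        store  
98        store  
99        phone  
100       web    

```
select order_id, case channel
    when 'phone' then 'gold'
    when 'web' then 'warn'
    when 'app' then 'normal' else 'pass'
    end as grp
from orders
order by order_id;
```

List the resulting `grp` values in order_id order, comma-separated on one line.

warn, pass, gold, normal, warn, gold, pass, pass, pass, gold, warn

order_id=90: channel='web' → warn
order_id=91: ELSE → pass
order_id=92: channel='phone' → gold
order_id=93: channel='app' → normal
order_id=94: channel='web' → warn
order_id=95: channel='phone' → gold
order_id=96: ELSE → pass
order_id=97: ELSE → pass
order_id=98: ELSE → pass
order_id=99: channel='phone' → gold
order_id=100: channel='web' → warn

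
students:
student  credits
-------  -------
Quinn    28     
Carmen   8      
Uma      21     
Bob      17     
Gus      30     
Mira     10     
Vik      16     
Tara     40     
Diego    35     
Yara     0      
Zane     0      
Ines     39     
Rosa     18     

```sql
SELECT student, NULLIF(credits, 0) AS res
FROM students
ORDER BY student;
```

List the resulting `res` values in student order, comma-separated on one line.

student=Bob: credits=17 vs 0: differ → 17
student=Carmen: credits=8 vs 0: differ → 8
student=Diego: credits=35 vs 0: differ → 35
student=Gus: credits=30 vs 0: differ → 30
student=Ines: credits=39 vs 0: differ → 39
student=Mira: credits=10 vs 0: differ → 10
student=Quinn: credits=28 vs 0: differ → 28
student=Rosa: credits=18 vs 0: differ → 18
student=Tara: credits=40 vs 0: differ → 40
student=Uma: credits=21 vs 0: differ → 21
student=Vik: credits=16 vs 0: differ → 16
student=Yara: credits=0 vs 0: equal → NULL
student=Zane: credits=0 vs 0: equal → NULL

17, 8, 35, 30, 39, 10, 28, 18, 40, 21, 16, NULL, NULL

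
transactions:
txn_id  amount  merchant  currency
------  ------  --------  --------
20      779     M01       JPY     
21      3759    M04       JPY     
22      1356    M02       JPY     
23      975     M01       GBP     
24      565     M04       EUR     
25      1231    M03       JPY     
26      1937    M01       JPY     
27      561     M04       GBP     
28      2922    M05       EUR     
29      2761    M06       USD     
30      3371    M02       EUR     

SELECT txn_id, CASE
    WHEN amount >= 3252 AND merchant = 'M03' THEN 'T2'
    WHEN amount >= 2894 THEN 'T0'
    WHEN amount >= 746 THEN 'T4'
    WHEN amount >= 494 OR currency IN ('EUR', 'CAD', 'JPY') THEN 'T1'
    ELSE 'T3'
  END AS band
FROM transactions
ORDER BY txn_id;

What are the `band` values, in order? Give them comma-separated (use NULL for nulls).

txn_id=20: amount >= 746 → T4
txn_id=21: amount >= 2894 → T0
txn_id=22: amount >= 746 → T4
txn_id=23: amount >= 746 → T4
txn_id=24: amount >= 494 OR currency IN ('EUR', 'CAD', 'JPY') → T1
txn_id=25: amount >= 746 → T4
txn_id=26: amount >= 746 → T4
txn_id=27: amount >= 494 OR currency IN ('EUR', 'CAD', 'JPY') → T1
txn_id=28: amount >= 2894 → T0
txn_id=29: amount >= 746 → T4
txn_id=30: amount >= 2894 → T0

T4, T0, T4, T4, T1, T4, T4, T1, T0, T4, T0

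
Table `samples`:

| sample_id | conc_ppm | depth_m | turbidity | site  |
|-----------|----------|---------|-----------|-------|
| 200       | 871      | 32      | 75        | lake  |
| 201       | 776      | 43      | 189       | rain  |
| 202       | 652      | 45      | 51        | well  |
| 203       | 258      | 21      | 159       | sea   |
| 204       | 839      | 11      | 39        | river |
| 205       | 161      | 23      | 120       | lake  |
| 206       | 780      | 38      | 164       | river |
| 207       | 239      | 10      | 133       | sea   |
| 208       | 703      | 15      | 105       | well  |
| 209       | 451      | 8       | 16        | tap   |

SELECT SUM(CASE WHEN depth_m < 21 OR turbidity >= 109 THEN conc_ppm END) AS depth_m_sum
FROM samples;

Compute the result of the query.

sample_id=200: ✗
sample_id=201: ✓ → 776
sample_id=202: ✗
sample_id=203: ✓ → 258
sample_id=204: ✓ → 839
sample_id=205: ✓ → 161
sample_id=206: ✓ → 780
sample_id=207: ✓ → 239
sample_id=208: ✓ → 703
sample_id=209: ✓ → 451
depth_m_sum = 776 + 258 + 839 + 161 + 780 + 239 + 703 + 451 = 4207

4207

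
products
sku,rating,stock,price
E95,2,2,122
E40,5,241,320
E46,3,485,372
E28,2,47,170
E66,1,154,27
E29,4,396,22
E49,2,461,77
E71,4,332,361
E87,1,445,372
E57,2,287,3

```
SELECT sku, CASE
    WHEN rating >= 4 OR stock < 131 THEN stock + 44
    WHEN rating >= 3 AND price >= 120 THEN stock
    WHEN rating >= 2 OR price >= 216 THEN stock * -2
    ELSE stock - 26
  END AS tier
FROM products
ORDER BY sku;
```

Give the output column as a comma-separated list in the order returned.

sku=E28: rating >= 4 OR stock < 131 → 91
sku=E29: rating >= 4 OR stock < 131 → 440
sku=E40: rating >= 4 OR stock < 131 → 285
sku=E46: rating >= 3 AND price >= 120 → 485
sku=E49: rating >= 2 OR price >= 216 → -922
sku=E57: rating >= 2 OR price >= 216 → -574
sku=E66: ELSE → 128
sku=E71: rating >= 4 OR stock < 131 → 376
sku=E87: rating >= 2 OR price >= 216 → -890
sku=E95: rating >= 4 OR stock < 131 → 46

91, 440, 285, 485, -922, -574, 128, 376, -890, 46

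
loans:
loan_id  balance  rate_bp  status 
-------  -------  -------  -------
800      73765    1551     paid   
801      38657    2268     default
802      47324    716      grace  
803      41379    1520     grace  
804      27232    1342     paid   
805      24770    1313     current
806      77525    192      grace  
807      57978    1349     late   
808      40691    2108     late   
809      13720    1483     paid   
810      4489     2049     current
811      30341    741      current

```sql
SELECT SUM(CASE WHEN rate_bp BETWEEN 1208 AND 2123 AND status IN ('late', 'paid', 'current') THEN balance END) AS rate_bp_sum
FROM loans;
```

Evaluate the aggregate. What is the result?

loan_id=800: ✓ → 73765
loan_id=801: ✗
loan_id=802: ✗
loan_id=803: ✗
loan_id=804: ✓ → 27232
loan_id=805: ✓ → 24770
loan_id=806: ✗
loan_id=807: ✓ → 57978
loan_id=808: ✓ → 40691
loan_id=809: ✓ → 13720
loan_id=810: ✓ → 4489
loan_id=811: ✗
rate_bp_sum = 73765 + 27232 + 24770 + 57978 + 40691 + 13720 + 4489 = 242645

242645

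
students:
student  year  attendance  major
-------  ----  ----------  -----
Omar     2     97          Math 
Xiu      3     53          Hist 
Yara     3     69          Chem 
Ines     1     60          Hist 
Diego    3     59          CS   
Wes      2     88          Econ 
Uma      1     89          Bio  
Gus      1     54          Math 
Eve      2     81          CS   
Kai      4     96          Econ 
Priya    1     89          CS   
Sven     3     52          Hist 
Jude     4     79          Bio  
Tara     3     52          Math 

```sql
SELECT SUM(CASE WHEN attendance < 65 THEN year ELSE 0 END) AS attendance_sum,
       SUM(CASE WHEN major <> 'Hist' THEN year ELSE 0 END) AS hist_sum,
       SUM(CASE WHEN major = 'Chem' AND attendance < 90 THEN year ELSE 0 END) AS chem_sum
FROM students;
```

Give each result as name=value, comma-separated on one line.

attendance_sum=14, hist_sum=26, chem_sum=3

[attendance_sum: attendance < 65]
student=Omar: ✗
student=Xiu: ✓ → 3
student=Yara: ✗
student=Ines: ✓ → 1
student=Diego: ✓ → 3
student=Wes: ✗
student=Uma: ✗
student=Gus: ✓ → 1
student=Eve: ✗
student=Kai: ✗
student=Priya: ✗
student=Sven: ✓ → 3
student=Jude: ✗
student=Tara: ✓ → 3
attendance_sum = 3 + 1 + 3 + 1 + 3 + 3 = 14
—
[hist_sum: major <> 'Hist']
student=Omar: ✓ → 2
student=Xiu: ✗
student=Yara: ✓ → 3
student=Ines: ✗
student=Diego: ✓ → 3
student=Wes: ✓ → 2
student=Uma: ✓ → 1
student=Gus: ✓ → 1
student=Eve: ✓ → 2
student=Kai: ✓ → 4
student=Priya: ✓ → 1
student=Sven: ✗
student=Jude: ✓ → 4
student=Tara: ✓ → 3
hist_sum = 2 + 3 + 3 + 2 + 1 + 1 + 2 + 4 + 1 + 4 + 3 = 26
—
[chem_sum: major = 'Chem' AND attendance < 90]
student=Omar: ✗
student=Xiu: ✗
student=Yara: ✓ → 3
student=Ines: ✗
student=Diego: ✗
student=Wes: ✗
student=Uma: ✗
student=Gus: ✗
student=Eve: ✗
student=Kai: ✗
student=Priya: ✗
student=Sven: ✗
student=Jude: ✗
student=Tara: ✗
chem_sum = 3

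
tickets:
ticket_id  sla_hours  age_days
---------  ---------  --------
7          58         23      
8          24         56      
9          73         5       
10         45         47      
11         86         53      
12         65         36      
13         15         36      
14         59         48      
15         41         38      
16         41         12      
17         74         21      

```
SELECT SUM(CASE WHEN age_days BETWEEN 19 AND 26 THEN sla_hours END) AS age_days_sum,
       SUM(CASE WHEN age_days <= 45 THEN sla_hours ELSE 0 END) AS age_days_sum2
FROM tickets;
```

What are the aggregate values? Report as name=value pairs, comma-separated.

age_days_sum=132, age_days_sum2=367

[age_days_sum: age_days BETWEEN 19 AND 26]
ticket_id=7: ✓ → 58
ticket_id=8: ✗
ticket_id=9: ✗
ticket_id=10: ✗
ticket_id=11: ✗
ticket_id=12: ✗
ticket_id=13: ✗
ticket_id=14: ✗
ticket_id=15: ✗
ticket_id=16: ✗
ticket_id=17: ✓ → 74
age_days_sum = 58 + 74 = 132
—
[age_days_sum2: age_days <= 45]
ticket_id=7: ✓ → 58
ticket_id=8: ✗
ticket_id=9: ✓ → 73
ticket_id=10: ✗
ticket_id=11: ✗
ticket_id=12: ✓ → 65
ticket_id=13: ✓ → 15
ticket_id=14: ✗
ticket_id=15: ✓ → 41
ticket_id=16: ✓ → 41
ticket_id=17: ✓ → 74
age_days_sum2 = 58 + 73 + 65 + 15 + 41 + 41 + 74 = 367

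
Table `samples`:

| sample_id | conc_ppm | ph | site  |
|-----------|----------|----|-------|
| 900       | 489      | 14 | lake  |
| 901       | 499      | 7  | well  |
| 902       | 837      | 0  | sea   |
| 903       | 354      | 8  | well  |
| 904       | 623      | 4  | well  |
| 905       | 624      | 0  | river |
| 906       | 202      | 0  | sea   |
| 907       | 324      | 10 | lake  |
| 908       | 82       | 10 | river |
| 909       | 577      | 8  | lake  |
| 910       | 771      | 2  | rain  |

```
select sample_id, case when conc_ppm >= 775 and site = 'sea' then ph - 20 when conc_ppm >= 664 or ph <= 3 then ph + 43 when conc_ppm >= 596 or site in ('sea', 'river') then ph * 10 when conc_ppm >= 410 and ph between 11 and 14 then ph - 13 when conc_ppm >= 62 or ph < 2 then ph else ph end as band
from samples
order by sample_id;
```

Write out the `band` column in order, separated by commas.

1, 7, -20, 8, 40, 43, 43, 10, 100, 8, 45

sample_id=900: conc_ppm >= 410 and ph between 11 and 14 → 1
sample_id=901: conc_ppm >= 62 or ph < 2 → 7
sample_id=902: conc_ppm >= 775 and site = 'sea' → -20
sample_id=903: conc_ppm >= 62 or ph < 2 → 8
sample_id=904: conc_ppm >= 596 or site in ('sea', 'river') → 40
sample_id=905: conc_ppm >= 664 or ph <= 3 → 43
sample_id=906: conc_ppm >= 664 or ph <= 3 → 43
sample_id=907: conc_ppm >= 62 or ph < 2 → 10
sample_id=908: conc_ppm >= 596 or site in ('sea', 'river') → 100
sample_id=909: conc_ppm >= 62 or ph < 2 → 8
sample_id=910: conc_ppm >= 664 or ph <= 3 → 45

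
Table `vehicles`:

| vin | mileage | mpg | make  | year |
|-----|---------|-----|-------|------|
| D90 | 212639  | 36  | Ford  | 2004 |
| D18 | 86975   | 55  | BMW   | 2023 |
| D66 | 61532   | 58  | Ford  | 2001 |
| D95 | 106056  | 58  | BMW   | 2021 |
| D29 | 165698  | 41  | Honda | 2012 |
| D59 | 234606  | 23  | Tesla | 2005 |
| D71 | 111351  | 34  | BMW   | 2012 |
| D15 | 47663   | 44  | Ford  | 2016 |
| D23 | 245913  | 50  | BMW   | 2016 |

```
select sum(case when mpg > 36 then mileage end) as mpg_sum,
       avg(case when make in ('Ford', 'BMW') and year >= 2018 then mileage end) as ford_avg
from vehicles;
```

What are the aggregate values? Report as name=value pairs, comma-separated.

[mpg_sum: mpg > 36]
vin=D90: ✗
vin=D18: ✓ → 86975
vin=D66: ✓ → 61532
vin=D95: ✓ → 106056
vin=D29: ✓ → 165698
vin=D59: ✗
vin=D71: ✗
vin=D15: ✓ → 47663
vin=D23: ✓ → 245913
mpg_sum = 86975 + 61532 + 106056 + 165698 + 47663 + 245913 = 713837
—
[ford_avg: make in ('Ford', 'BMW') and year >= 2018]
vin=D90: ✗
vin=D18: ✓ → 86975
vin=D66: ✗
vin=D95: ✓ → 106056
vin=D29: ✗
vin=D59: ✗
vin=D71: ✗
vin=D15: ✗
vin=D23: ✗
ford_avg = (86975 + 106056) / 2 = 96515.5

mpg_sum=713837, ford_avg=96515.5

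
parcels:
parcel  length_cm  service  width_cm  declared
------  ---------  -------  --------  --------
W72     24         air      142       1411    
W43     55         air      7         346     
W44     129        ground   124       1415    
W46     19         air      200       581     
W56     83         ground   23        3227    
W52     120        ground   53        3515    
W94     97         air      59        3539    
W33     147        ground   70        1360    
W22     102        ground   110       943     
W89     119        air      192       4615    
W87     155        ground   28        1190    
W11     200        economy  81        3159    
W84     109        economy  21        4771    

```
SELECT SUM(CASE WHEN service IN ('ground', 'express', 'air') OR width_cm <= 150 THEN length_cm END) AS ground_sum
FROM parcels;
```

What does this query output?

parcel=W72: ✓ → 24
parcel=W43: ✓ → 55
parcel=W44: ✓ → 129
parcel=W46: ✓ → 19
parcel=W56: ✓ → 83
parcel=W52: ✓ → 120
parcel=W94: ✓ → 97
parcel=W33: ✓ → 147
parcel=W22: ✓ → 102
parcel=W89: ✓ → 119
parcel=W87: ✓ → 155
parcel=W11: ✓ → 200
parcel=W84: ✓ → 109
ground_sum = 24 + 55 + 129 + 19 + 83 + 120 + 97 + 147 + 102 + 119 + 155 + 200 + 109 = 1359

1359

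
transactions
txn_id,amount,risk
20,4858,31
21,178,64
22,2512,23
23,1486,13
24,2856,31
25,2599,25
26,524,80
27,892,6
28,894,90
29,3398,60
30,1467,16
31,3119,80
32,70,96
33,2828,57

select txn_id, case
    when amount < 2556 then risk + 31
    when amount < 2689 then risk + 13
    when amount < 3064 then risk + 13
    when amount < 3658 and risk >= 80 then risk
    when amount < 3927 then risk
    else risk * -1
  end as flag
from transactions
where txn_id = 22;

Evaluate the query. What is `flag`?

54

txn_id = 22: amount=2512, risk=23.
amount < 2556 → true → 54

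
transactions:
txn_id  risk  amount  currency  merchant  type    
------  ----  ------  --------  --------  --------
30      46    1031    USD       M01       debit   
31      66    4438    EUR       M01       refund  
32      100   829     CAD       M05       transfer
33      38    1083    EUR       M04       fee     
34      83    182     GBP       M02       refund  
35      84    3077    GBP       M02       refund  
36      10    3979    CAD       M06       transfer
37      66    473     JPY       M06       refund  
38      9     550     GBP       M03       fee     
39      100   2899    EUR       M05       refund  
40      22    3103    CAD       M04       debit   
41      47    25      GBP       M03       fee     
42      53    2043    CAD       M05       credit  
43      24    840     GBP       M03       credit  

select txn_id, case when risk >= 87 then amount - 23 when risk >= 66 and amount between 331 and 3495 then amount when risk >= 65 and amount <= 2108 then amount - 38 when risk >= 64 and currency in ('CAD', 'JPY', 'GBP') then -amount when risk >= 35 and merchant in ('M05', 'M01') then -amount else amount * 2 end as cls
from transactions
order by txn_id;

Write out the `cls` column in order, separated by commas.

-1031, -4438, 806, 2166, 144, 3077, 7958, 473, 1100, 2876, 6206, 50, -2043, 1680

txn_id=30: risk >= 35 and merchant in ('M05', 'M01') → -1031
txn_id=31: risk >= 35 and merchant in ('M05', 'M01') → -4438
txn_id=32: risk >= 87 → 806
txn_id=33: ELSE → 2166
txn_id=34: risk >= 65 and amount <= 2108 → 144
txn_id=35: risk >= 66 and amount between 331 and 3495 → 3077
txn_id=36: ELSE → 7958
txn_id=37: risk >= 66 and amount between 331 and 3495 → 473
txn_id=38: ELSE → 1100
txn_id=39: risk >= 87 → 2876
txn_id=40: ELSE → 6206
txn_id=41: ELSE → 50
txn_id=42: risk >= 35 and merchant in ('M05', 'M01') → -2043
txn_id=43: ELSE → 1680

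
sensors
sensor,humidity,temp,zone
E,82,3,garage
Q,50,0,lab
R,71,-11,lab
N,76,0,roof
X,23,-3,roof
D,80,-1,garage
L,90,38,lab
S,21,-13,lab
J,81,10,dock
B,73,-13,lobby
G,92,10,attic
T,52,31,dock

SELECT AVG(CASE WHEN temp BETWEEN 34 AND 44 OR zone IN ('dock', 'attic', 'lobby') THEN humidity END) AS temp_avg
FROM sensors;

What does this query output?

77.6

sensor=E: ✗
sensor=Q: ✗
sensor=R: ✗
sensor=N: ✗
sensor=X: ✗
sensor=D: ✗
sensor=L: ✓ → 90
sensor=S: ✗
sensor=J: ✓ → 81
sensor=B: ✓ → 73
sensor=G: ✓ → 92
sensor=T: ✓ → 52
temp_avg = (90 + 81 + 73 + 92 + 52) / 5 = 77.6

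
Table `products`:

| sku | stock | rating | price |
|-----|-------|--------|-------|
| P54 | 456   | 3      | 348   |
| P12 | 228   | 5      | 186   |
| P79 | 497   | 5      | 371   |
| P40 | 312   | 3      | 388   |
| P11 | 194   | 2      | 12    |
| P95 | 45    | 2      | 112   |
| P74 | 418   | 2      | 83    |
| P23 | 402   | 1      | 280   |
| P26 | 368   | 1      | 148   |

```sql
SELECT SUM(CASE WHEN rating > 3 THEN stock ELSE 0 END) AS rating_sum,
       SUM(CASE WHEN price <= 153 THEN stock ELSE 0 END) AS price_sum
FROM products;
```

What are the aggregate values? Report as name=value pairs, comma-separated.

rating_sum=725, price_sum=1025

[rating_sum: rating > 3]
sku=P54: ✗
sku=P12: ✓ → 228
sku=P79: ✓ → 497
sku=P40: ✗
sku=P11: ✗
sku=P95: ✗
sku=P74: ✗
sku=P23: ✗
sku=P26: ✗
rating_sum = 228 + 497 = 725
—
[price_sum: price <= 153]
sku=P54: ✗
sku=P12: ✗
sku=P79: ✗
sku=P40: ✗
sku=P11: ✓ → 194
sku=P95: ✓ → 45
sku=P74: ✓ → 418
sku=P23: ✗
sku=P26: ✓ → 368
price_sum = 194 + 45 + 418 + 368 = 1025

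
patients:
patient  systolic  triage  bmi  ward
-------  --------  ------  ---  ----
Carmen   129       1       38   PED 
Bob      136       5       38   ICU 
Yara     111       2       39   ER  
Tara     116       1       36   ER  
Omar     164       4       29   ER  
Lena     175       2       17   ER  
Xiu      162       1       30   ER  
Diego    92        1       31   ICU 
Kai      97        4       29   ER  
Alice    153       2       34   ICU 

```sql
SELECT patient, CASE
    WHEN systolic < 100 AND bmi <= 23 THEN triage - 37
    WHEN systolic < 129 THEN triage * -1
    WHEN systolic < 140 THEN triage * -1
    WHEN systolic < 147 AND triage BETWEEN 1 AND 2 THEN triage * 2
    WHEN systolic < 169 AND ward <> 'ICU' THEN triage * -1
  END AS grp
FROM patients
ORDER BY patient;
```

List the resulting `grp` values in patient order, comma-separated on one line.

patient=Alice: (no match → NULL) → NULL
patient=Bob: systolic < 140 → -5
patient=Carmen: systolic < 140 → -1
patient=Diego: systolic < 129 → -1
patient=Kai: systolic < 129 → -4
patient=Lena: (no match → NULL) → NULL
patient=Omar: systolic < 169 AND ward <> 'ICU' → -4
patient=Tara: systolic < 129 → -1
patient=Xiu: systolic < 169 AND ward <> 'ICU' → -1
patient=Yara: systolic < 129 → -2

NULL, -5, -1, -1, -4, NULL, -4, -1, -1, -2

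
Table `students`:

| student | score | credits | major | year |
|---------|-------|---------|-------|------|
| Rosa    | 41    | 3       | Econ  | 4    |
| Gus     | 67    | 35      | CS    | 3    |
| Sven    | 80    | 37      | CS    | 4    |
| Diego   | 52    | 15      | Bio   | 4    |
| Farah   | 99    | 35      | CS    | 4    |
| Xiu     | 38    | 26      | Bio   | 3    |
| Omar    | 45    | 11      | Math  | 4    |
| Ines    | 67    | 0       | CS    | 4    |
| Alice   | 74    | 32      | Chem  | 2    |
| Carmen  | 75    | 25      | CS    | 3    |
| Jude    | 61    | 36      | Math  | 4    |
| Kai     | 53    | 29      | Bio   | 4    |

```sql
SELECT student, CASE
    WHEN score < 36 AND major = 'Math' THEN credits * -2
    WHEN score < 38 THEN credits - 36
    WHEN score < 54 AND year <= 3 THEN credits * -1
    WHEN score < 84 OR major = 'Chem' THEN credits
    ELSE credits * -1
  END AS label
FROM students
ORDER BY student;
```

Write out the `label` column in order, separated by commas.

student=Alice: score < 84 OR major = 'Chem' → 32
student=Carmen: score < 84 OR major = 'Chem' → 25
student=Diego: score < 84 OR major = 'Chem' → 15
student=Farah: ELSE → -35
student=Gus: score < 84 OR major = 'Chem' → 35
student=Ines: score < 84 OR major = 'Chem' → 0
student=Jude: score < 84 OR major = 'Chem' → 36
student=Kai: score < 84 OR major = 'Chem' → 29
student=Omar: score < 84 OR major = 'Chem' → 11
student=Rosa: score < 84 OR major = 'Chem' → 3
student=Sven: score < 84 OR major = 'Chem' → 37
student=Xiu: score < 54 AND year <= 3 → -26

32, 25, 15, -35, 35, 0, 36, 29, 11, 3, 37, -26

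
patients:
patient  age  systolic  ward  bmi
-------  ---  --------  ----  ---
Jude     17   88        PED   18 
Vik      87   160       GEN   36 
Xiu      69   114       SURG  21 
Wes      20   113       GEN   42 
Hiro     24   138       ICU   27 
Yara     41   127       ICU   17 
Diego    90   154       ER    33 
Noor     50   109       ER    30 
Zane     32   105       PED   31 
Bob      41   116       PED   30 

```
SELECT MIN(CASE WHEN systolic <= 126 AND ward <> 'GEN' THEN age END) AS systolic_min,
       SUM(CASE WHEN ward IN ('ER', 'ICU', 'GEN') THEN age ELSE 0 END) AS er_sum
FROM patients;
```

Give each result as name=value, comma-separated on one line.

[systolic_min: systolic <= 126 AND ward <> 'GEN']
patient=Jude: ✓ → 17
patient=Vik: ✗
patient=Xiu: ✓ → 69
patient=Wes: ✗
patient=Hiro: ✗
patient=Yara: ✗
patient=Diego: ✗
patient=Noor: ✓ → 50
patient=Zane: ✓ → 32
patient=Bob: ✓ → 41
systolic_min = MIN(17, 69, 50, 32, 41) = 17
—
[er_sum: ward IN ('ER', 'ICU', 'GEN')]
patient=Jude: ✗
patient=Vik: ✓ → 87
patient=Xiu: ✗
patient=Wes: ✓ → 20
patient=Hiro: ✓ → 24
patient=Yara: ✓ → 41
patient=Diego: ✓ → 90
patient=Noor: ✓ → 50
patient=Zane: ✗
patient=Bob: ✗
er_sum = 87 + 20 + 24 + 41 + 90 + 50 = 312

systolic_min=17, er_sum=312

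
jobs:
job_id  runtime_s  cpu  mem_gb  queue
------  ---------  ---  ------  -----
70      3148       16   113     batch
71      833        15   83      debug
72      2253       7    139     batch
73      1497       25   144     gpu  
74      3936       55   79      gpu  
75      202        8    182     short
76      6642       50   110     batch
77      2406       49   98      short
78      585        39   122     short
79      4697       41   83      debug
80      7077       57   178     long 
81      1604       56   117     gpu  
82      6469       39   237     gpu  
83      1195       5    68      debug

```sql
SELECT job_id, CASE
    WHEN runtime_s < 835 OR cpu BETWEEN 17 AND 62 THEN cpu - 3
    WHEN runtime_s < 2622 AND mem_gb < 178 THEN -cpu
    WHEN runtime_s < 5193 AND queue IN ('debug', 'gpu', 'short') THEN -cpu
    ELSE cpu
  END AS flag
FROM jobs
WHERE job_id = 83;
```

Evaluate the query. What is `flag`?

-5

job_id = 83: runtime_s=1195, cpu=5, mem_gb=68, queue=debug.
runtime_s < 835 OR cpu BETWEEN 17 AND 62 → false
runtime_s < 2622 AND mem_gb < 178 → true → -5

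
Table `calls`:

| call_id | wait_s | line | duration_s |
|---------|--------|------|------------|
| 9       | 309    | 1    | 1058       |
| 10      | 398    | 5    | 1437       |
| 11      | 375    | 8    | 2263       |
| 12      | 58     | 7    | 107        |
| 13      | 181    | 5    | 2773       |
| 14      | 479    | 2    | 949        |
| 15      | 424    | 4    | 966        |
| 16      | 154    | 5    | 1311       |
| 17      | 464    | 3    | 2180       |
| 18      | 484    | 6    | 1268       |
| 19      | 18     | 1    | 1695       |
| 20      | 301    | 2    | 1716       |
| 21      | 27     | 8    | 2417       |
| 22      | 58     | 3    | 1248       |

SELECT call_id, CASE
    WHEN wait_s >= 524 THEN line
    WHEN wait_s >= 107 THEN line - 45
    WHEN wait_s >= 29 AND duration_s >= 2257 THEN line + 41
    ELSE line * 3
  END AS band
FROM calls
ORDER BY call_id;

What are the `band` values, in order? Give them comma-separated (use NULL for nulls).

-44, -40, -37, 21, -40, -43, -41, -40, -42, -39, 3, -43, 24, 9

call_id=9: wait_s >= 107 → -44
call_id=10: wait_s >= 107 → -40
call_id=11: wait_s >= 107 → -37
call_id=12: ELSE → 21
call_id=13: wait_s >= 107 → -40
call_id=14: wait_s >= 107 → -43
call_id=15: wait_s >= 107 → -41
call_id=16: wait_s >= 107 → -40
call_id=17: wait_s >= 107 → -42
call_id=18: wait_s >= 107 → -39
call_id=19: ELSE → 3
call_id=20: wait_s >= 107 → -43
call_id=21: ELSE → 24
call_id=22: ELSE → 9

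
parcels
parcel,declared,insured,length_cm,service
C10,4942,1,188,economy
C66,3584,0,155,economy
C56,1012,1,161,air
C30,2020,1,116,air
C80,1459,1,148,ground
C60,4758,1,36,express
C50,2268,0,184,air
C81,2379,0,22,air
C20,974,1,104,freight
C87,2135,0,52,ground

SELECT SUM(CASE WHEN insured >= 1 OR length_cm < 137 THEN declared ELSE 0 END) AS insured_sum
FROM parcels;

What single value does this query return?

parcel=C10: ✓ → 4942
parcel=C66: ✗
parcel=C56: ✓ → 1012
parcel=C30: ✓ → 2020
parcel=C80: ✓ → 1459
parcel=C60: ✓ → 4758
parcel=C50: ✗
parcel=C81: ✓ → 2379
parcel=C20: ✓ → 974
parcel=C87: ✓ → 2135
insured_sum = 4942 + 1012 + 2020 + 1459 + 4758 + 2379 + 974 + 2135 = 19679

19679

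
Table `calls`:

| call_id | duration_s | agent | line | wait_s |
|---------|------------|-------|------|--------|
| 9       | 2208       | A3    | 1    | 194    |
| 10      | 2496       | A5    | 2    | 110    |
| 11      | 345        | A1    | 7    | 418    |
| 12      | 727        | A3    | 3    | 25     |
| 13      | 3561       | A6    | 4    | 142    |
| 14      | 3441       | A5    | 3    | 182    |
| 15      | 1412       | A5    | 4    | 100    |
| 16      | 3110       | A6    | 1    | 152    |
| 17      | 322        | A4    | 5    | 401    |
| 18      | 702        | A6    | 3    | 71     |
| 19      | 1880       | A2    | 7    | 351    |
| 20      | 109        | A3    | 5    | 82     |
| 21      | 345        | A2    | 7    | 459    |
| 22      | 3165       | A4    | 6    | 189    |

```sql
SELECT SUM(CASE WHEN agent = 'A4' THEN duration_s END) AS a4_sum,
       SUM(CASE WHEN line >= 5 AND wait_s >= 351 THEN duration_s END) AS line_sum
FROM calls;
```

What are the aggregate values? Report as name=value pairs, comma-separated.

a4_sum=3487, line_sum=2892

[a4_sum: agent = 'A4']
call_id=9: ✗
call_id=10: ✗
call_id=11: ✗
call_id=12: ✗
call_id=13: ✗
call_id=14: ✗
call_id=15: ✗
call_id=16: ✗
call_id=17: ✓ → 322
call_id=18: ✗
call_id=19: ✗
call_id=20: ✗
call_id=21: ✗
call_id=22: ✓ → 3165
a4_sum = 322 + 3165 = 3487
—
[line_sum: line >= 5 AND wait_s >= 351]
call_id=9: ✗
call_id=10: ✗
call_id=11: ✓ → 345
call_id=12: ✗
call_id=13: ✗
call_id=14: ✗
call_id=15: ✗
call_id=16: ✗
call_id=17: ✓ → 322
call_id=18: ✗
call_id=19: ✓ → 1880
call_id=20: ✗
call_id=21: ✓ → 345
call_id=22: ✗
line_sum = 345 + 322 + 1880 + 345 = 2892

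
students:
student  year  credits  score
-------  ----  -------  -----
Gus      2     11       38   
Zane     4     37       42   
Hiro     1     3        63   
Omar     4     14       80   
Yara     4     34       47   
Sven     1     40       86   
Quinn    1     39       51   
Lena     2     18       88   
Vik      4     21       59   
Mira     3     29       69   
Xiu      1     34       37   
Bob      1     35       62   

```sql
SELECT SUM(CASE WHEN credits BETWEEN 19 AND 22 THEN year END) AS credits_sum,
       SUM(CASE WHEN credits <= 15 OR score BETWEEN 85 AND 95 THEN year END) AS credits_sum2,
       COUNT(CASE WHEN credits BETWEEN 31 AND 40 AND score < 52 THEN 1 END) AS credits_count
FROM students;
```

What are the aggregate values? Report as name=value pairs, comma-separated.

credits_sum=4, credits_sum2=10, credits_count=4

[credits_sum: credits BETWEEN 19 AND 22]
student=Gus: ✗
student=Zane: ✗
student=Hiro: ✗
student=Omar: ✗
student=Yara: ✗
student=Sven: ✗
student=Quinn: ✗
student=Lena: ✗
student=Vik: ✓ → 4
student=Mira: ✗
student=Xiu: ✗
student=Bob: ✗
credits_sum = 4
—
[credits_sum2: credits <= 15 OR score BETWEEN 85 AND 95]
student=Gus: ✓ → 2
student=Zane: ✗
student=Hiro: ✓ → 1
student=Omar: ✓ → 4
student=Yara: ✗
student=Sven: ✓ → 1
student=Quinn: ✗
student=Lena: ✓ → 2
student=Vik: ✗
student=Mira: ✗
student=Xiu: ✗
student=Bob: ✗
credits_sum2 = 2 + 1 + 4 + 1 + 2 = 10
—
[credits_count: credits BETWEEN 31 AND 40 AND score < 52]
student=Gus: ✗
student=Zane: ✓ → 1
student=Hiro: ✗
student=Omar: ✗
student=Yara: ✓ → 1
student=Sven: ✗
student=Quinn: ✓ → 1
student=Lena: ✗
student=Vik: ✗
student=Mira: ✗
student=Xiu: ✓ → 1
student=Bob: ✗
credits_count = COUNT(1, 1, 1, 1) = 4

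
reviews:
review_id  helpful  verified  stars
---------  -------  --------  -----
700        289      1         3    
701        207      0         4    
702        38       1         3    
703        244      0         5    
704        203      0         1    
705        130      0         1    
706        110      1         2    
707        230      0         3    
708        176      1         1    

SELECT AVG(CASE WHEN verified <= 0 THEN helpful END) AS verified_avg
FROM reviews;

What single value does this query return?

202.8

review_id=700: ✗
review_id=701: ✓ → 207
review_id=702: ✗
review_id=703: ✓ → 244
review_id=704: ✓ → 203
review_id=705: ✓ → 130
review_id=706: ✗
review_id=707: ✓ → 230
review_id=708: ✗
verified_avg = (207 + 244 + 203 + 130 + 230) / 5 = 202.8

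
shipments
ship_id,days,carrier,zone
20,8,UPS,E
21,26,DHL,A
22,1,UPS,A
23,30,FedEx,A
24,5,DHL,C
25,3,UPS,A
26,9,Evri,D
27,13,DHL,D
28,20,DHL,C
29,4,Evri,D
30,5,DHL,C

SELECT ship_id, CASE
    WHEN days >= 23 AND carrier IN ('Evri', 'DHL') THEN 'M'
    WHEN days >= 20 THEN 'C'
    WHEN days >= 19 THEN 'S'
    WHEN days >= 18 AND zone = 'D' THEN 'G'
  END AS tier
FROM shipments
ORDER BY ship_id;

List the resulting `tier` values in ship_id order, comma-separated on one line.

NULL, M, NULL, C, NULL, NULL, NULL, NULL, C, NULL, NULL

ship_id=20: (no match → NULL) → NULL
ship_id=21: days >= 23 AND carrier IN ('Evri', 'DHL') → M
ship_id=22: (no match → NULL) → NULL
ship_id=23: days >= 20 → C
ship_id=24: (no match → NULL) → NULL
ship_id=25: (no match → NULL) → NULL
ship_id=26: (no match → NULL) → NULL
ship_id=27: (no match → NULL) → NULL
ship_id=28: days >= 20 → C
ship_id=29: (no match → NULL) → NULL
ship_id=30: (no match → NULL) → NULL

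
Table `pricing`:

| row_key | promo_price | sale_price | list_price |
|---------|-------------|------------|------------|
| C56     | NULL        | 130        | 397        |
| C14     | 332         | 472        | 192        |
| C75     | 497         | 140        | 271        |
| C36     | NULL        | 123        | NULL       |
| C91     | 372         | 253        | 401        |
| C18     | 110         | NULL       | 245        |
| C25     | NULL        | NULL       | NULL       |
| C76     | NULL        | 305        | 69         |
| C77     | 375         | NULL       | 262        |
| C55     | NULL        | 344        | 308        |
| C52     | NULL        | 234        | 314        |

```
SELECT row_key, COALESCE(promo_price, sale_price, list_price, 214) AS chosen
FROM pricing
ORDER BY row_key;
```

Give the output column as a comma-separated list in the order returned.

332, 110, 214, 123, 234, 344, 130, 497, 305, 375, 372

row_key=C14: promo_price=332 → 332
row_key=C18: promo_price=110 → 110
row_key=C25: promo_price=NULL, sale_price=NULL, list_price=NULL, → literal 214 → 214
row_key=C36: promo_price=NULL, sale_price=123 → 123
row_key=C52: promo_price=NULL, sale_price=234 → 234
row_key=C55: promo_price=NULL, sale_price=344 → 344
row_key=C56: promo_price=NULL, sale_price=130 → 130
row_key=C75: promo_price=497 → 497
row_key=C76: promo_price=NULL, sale_price=305 → 305
row_key=C77: promo_price=375 → 375
row_key=C91: promo_price=372 → 372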